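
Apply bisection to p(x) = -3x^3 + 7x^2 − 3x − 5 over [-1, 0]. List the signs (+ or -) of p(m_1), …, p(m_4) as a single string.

-++-

x = -0.5 gives p = -1.375, negative; keep [-1, -0.5]
x = -0.75 gives p = 2.453125, positive; keep [-0.75, -0.5]
x = -0.625 gives p = 0.341797, positive; keep [-0.625, -0.5]
x = -0.5625 gives p = -0.5637, negative; keep [-0.625, -0.5625]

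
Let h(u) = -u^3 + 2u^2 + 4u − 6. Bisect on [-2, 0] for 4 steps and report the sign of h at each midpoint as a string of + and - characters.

---+

m = -1, h(m) = -7 (−); new bracket [-2, -1]
m = -1.5, h(m) = -4.125 (−); new bracket [-2, -1.5]
m = -1.75, h(m) = -1.515625 (−); new bracket [-2, -1.75]
m = -1.875, h(m) = 0.123 (+); new bracket [-1.875, -1.75]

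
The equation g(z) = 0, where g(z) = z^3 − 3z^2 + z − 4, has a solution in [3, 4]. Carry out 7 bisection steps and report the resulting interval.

[3.09375, 3.1015625]

z = 3.5 gives g = 5.625, positive; keep [3, 3.5]
z = 3.25 gives g = 1.890625, positive; keep [3, 3.25]
z = 3.125 gives g = 0.345703, positive; keep [3, 3.125]
z = 3.0625 gives g = -0.3513, negative; keep [3.0625, 3.125]
z = 3.09375 gives g = -0.0089, negative; keep [3.09375, 3.125]
z = 3.109375 gives g = 0.1668, positive; keep [3.09375, 3.109375]
z = 3.1015625 gives g = 0.0786, positive; keep [3.09375, 3.1015625]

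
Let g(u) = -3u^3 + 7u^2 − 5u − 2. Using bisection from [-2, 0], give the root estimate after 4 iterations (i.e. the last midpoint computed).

midpoint -1: g = 13 > 0 → [-1, 0]
midpoint -0.5: g = 2.625 > 0 → [-0.5, 0]
midpoint -0.25: g = -0.265625 < 0 → [-0.5, -0.25]
midpoint -0.375: g = 1.0176 > 0 → [-0.375, -0.25]

-0.375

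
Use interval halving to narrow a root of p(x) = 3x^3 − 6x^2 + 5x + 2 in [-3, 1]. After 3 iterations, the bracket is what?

x = -1 gives p = -12, negative; keep [-1, 1]
x = 0 gives p = 2, positive; keep [-1, 0]
x = -0.5 gives p = -2.375, negative; keep [-0.5, 0]

[-0.5, 0]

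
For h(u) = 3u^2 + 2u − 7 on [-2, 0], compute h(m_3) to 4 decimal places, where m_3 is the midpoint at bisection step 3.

-1.3125

m = -1, h(m) = -6 (−); new bracket [-2, -1]
m = -1.5, h(m) = -3.25 (−); new bracket [-2, -1.5]
m = -1.75, h(m) = -1.3125 (−); new bracket [-2, -1.75]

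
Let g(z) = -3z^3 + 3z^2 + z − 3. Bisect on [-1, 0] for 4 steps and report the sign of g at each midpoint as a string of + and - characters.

midpoint -0.5: g = -2.375 < 0 → [-1, -0.5]
midpoint -0.75: g = -0.796875 < 0 → [-1, -0.75]
midpoint -0.875: g = 0.431641 > 0 → [-0.875, -0.75]
midpoint -0.8125: g = -0.2229 < 0 → [-0.875, -0.8125]

--+-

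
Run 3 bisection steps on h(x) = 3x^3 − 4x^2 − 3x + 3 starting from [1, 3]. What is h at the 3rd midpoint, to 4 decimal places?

1.5781

midpoint 2: h = 5 > 0 → [1, 2]
midpoint 1.5: h = -0.375 < 0 → [1.5, 2]
midpoint 1.75: h = 1.578125 > 0 → [1.5, 1.75]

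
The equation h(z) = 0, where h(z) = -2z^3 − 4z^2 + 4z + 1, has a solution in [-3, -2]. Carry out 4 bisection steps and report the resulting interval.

z = -2.5 gives h = -2.75, negative; keep [-3, -2.5]
z = -2.75 gives h = 1.34375, positive; keep [-2.75, -2.5]
z = -2.625 gives h = -0.886719, negative; keep [-2.75, -2.625]
z = -2.6875 gives h = 0.1812, positive; keep [-2.6875, -2.625]

[-2.6875, -2.625]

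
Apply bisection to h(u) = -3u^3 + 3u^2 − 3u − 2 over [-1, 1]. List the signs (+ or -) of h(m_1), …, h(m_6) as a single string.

-+--+-

u = 0 gives h = -2, negative; keep [-1, 0]
u = -0.5 gives h = 0.625, positive; keep [-0.5, 0]
u = -0.25 gives h = -1.015625, negative; keep [-0.5, -0.25]
u = -0.375 gives h = -0.2949, negative; keep [-0.5, -0.375]
u = -0.4375 gives h = 0.1379, positive; keep [-0.4375, -0.375]
u = -0.40625 gives h = -0.085, negative; keep [-0.4375, -0.40625]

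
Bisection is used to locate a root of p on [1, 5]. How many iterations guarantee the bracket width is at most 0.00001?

Width after n steps is 4/2^n. Need 2^n ≥ 4/0.00001 = 400000.
2^18 = 262144 < 400000 ≤ 2^19 = 524288, so n = 19.

19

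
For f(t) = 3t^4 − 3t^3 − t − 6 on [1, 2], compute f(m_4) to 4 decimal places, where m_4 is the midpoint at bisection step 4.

-1.1252

m = 1.5, f(m) = -2.4375 (−); new bracket [1.5, 2]
m = 1.75, f(m) = 4.308594 (+); new bracket [1.5, 1.75]
m = 1.625, f(m) = 0.420654 (+); new bracket [1.5, 1.625]
m = 1.5625, f(m) = -1.1252 (−); new bracket [1.5625, 1.625]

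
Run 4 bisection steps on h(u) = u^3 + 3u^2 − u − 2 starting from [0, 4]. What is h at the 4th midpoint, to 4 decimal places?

-0.6406

m = 2, h(m) = 16 (+); new bracket [0, 2]
m = 1, h(m) = 1 (+); new bracket [0, 1]
m = 0.5, h(m) = -1.625 (−); new bracket [0.5, 1]
m = 0.75, h(m) = -0.6406 (−); new bracket [0.75, 1]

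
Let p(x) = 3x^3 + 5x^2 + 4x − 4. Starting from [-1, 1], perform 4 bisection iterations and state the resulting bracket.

[0.5, 0.625]

p(0) = -4 < 0, so the root lies in [0, 1]
p(0.5) = -0.375 < 0, so the root lies in [0.5, 1]
p(0.75) = 3.078125 > 0, so the root lies in [0.5, 0.75]
p(0.625) = 1.1855 > 0, so the root lies in [0.5, 0.625]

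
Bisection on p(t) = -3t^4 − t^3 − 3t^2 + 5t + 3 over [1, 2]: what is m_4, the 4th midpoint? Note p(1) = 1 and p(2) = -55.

1.0625

p(1.5) = -14.8125 < 0, so the root lies in [1, 1.5]
p(1.25) = -4.714844 < 0, so the root lies in [1, 1.25]
p(1.125) = -1.401123 < 0, so the root lies in [1, 1.125]
p(1.0625) = -0.097 < 0, so the root lies in [1, 1.0625]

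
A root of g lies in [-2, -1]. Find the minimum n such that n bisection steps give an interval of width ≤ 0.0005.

Width after n steps is 1/2^n. Need 2^n ≥ 1/0.0005 = 2000.
2^10 = 1024 < 2000 ≤ 2^11 = 2048, so n = 11.

11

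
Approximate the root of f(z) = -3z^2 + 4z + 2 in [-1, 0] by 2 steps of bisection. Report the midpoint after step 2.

m = -0.5, f(m) = -0.75 (−); new bracket [-0.5, 0]
m = -0.25, f(m) = 0.8125 (+); new bracket [-0.5, -0.25]

-0.25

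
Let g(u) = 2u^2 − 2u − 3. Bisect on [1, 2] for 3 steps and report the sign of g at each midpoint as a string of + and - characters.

m = 1.5, g(m) = -1.5 (−); new bracket [1.5, 2]
m = 1.75, g(m) = -0.375 (−); new bracket [1.75, 2]
m = 1.875, g(m) = 0.28125 (+); new bracket [1.75, 1.875]

--+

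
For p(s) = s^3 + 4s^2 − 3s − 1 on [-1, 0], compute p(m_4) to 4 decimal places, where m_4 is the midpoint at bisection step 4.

s = -0.5 gives p = 1.375, positive; keep [-0.5, 0]
s = -0.25 gives p = -0.015625, negative; keep [-0.5, -0.25]
s = -0.375 gives p = 0.634766, positive; keep [-0.375, -0.25]
s = -0.3125 gives p = 0.2976, positive; keep [-0.3125, -0.25]

0.2976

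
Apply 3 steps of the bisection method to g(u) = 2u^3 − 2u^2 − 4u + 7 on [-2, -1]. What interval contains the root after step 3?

midpoint -1.5: g = 1.75 > 0 → [-2, -1.5]
midpoint -1.75: g = -2.84375 < 0 → [-1.75, -1.5]
midpoint -1.625: g = -0.363281 < 0 → [-1.625, -1.5]

[-1.625, -1.5]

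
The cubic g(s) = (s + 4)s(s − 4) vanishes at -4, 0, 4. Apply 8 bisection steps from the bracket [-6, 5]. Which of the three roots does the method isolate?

m = -0.5, g(m) = 7.875 (+); new bracket [-6, -0.5]
m = -3.25, g(m) = 17.671875 (+); new bracket [-6, -3.25]
m = -4.625, g(m) = -24.931641 (−); new bracket [-4.625, -3.25]
m = -3.9375, g(m) = 1.9534 (+); new bracket [-4.625, -3.9375]
m = -4.28125, g(m) = -9.9715 (−); new bracket [-4.28125, -3.9375]
m = -4.109375, g(m) = -3.6449 (−); new bracket [-4.109375, -3.9375]
m = -4.0234375, g(m) = -0.7566 (−); new bracket [-4.0234375, -3.9375]
m = -3.98046875, g(m) = 0.6204 (+); new bracket [-4.0234375, -3.98046875]

-4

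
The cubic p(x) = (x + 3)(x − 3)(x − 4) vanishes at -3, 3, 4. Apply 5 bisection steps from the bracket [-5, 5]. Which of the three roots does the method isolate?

midpoint 0: p = 36 > 0 → [-5, 0]
midpoint -2.5: p = 17.875 > 0 → [-5, -2.5]
midpoint -3.75: p = -39.234375 < 0 → [-3.75, -2.5]
midpoint -3.125: p = -5.4551 < 0 → [-3.125, -2.5]
midpoint -2.8125: p = 7.4246 > 0 → [-3.125, -2.8125]

-3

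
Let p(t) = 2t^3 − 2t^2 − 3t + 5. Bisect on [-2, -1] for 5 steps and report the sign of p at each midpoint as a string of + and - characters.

p(-1.5) = -1.75 < 0, so the root lies in [-1.5, -1]
p(-1.25) = 1.71875 > 0, so the root lies in [-1.5, -1.25]
p(-1.375) = 0.144531 > 0, so the root lies in [-1.5, -1.375]
p(-1.4375) = -0.7612 < 0, so the root lies in [-1.4375, -1.375]
p(-1.40625) = -0.2982 < 0, so the root lies in [-1.40625, -1.375]

-++--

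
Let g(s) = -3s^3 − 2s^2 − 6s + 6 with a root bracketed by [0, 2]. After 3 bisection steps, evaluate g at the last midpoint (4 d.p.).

-0.8906

m = 1, g(m) = -5 (−); new bracket [0, 1]
m = 0.5, g(m) = 2.125 (+); new bracket [0.5, 1]
m = 0.75, g(m) = -0.890625 (−); new bracket [0.5, 0.75]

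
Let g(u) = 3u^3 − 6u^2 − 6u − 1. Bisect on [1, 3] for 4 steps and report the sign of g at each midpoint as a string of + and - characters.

---+

g(2) = -13 < 0, so the root lies in [2, 3]
g(2.5) = -6.625 < 0, so the root lies in [2.5, 3]
g(2.75) = -0.484375 < 0, so the root lies in [2.75, 3]
g(2.875) = 3.4473 > 0, so the root lies in [2.75, 2.875]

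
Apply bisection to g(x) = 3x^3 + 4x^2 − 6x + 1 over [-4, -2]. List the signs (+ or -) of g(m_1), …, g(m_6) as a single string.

g(-3) = -26 < 0, so the root lies in [-3, -2]
g(-2.5) = -5.875 < 0, so the root lies in [-2.5, -2]
g(-2.25) = 0.578125 > 0, so the root lies in [-2.5, -2.25]
g(-2.375) = -2.377 < 0, so the root lies in [-2.375, -2.25]
g(-2.3125) = -0.8337 < 0, so the root lies in [-2.3125, -2.25]
g(-2.28125) = -0.1117 < 0, so the root lies in [-2.28125, -2.25]

--+---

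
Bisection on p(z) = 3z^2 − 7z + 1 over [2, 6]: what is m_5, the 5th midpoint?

2.125

z = 4 gives p = 21, positive; keep [2, 4]
z = 3 gives p = 7, positive; keep [2, 3]
z = 2.5 gives p = 2.25, positive; keep [2, 2.5]
z = 2.25 gives p = 0.4375, positive; keep [2, 2.25]
z = 2.125 gives p = -0.3281, negative; keep [2.125, 2.25]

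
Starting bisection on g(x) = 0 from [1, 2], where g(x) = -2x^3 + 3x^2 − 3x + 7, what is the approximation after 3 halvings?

m = 1.5, g(m) = 2.5 (+); new bracket [1.5, 2]
m = 1.75, g(m) = 0.21875 (+); new bracket [1.75, 2]
m = 1.875, g(m) = -1.261719 (−); new bracket [1.75, 1.875]

1.875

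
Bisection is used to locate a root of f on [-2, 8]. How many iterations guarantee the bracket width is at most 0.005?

11

Width after n steps is 10/2^n. Need 2^n ≥ 10/0.005 = 2000.
2^10 = 1024 < 2000 ≤ 2^11 = 2048, so n = 11.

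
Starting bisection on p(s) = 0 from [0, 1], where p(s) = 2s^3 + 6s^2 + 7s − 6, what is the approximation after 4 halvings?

0.5625

midpoint 0.5: p = -0.75 < 0 → [0.5, 1]
midpoint 0.75: p = 3.46875 > 0 → [0.5, 0.75]
midpoint 0.625: p = 1.207031 > 0 → [0.5, 0.625]
midpoint 0.5625: p = 0.1919 > 0 → [0.5, 0.5625]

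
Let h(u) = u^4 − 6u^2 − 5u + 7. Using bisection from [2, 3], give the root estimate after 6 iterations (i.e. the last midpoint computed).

2.609375

h(2.5) = -3.9375 < 0, so the root lies in [2.5, 3]
h(2.75) = 5.066406 > 0, so the root lies in [2.5, 2.75]
h(2.625) = 0.011963 > 0, so the root lies in [2.5, 2.625]
h(2.5625) = -2.0932 < 0, so the root lies in [2.5625, 2.625]
h(2.59375) = -1.0742 < 0, so the root lies in [2.59375, 2.625]
h(2.609375) = -0.5396 < 0, so the root lies in [2.609375, 2.625]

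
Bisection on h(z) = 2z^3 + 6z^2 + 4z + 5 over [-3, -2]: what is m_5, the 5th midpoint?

h(-2.5) = 1.25 > 0, so the root lies in [-3, -2.5]
h(-2.75) = -2.21875 < 0, so the root lies in [-2.75, -2.5]
h(-2.625) = -0.332031 < 0, so the root lies in [-2.625, -2.5]
h(-2.5625) = 0.4956 > 0, so the root lies in [-2.625, -2.5625]
h(-2.59375) = 0.0911 > 0, so the root lies in [-2.625, -2.59375]

-2.59375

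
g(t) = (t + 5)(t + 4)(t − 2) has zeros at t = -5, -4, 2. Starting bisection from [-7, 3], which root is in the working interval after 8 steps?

2

t = -2 gives g = -24, negative; keep [-2, 3]
t = 0.5 gives g = -37.125, negative; keep [0.5, 3]
t = 1.75 gives g = -9.703125, negative; keep [1.75, 3]
t = 2.375 gives g = 17.6309, positive; keep [1.75, 2.375]
t = 2.0625 gives g = 2.676, positive; keep [1.75, 2.0625]
t = 1.90625 gives g = -3.8241, negative; keep [1.90625, 2.0625]
t = 1.984375 gives g = -0.6531, negative; keep [1.984375, 2.0625]
t = 2.0234375 gives g = 0.9915, positive; keep [1.984375, 2.0234375]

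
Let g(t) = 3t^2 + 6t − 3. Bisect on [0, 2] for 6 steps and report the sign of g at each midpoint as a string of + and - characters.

g(1) = 6 > 0, so the root lies in [0, 1]
g(0.5) = 0.75 > 0, so the root lies in [0, 0.5]
g(0.25) = -1.3125 < 0, so the root lies in [0.25, 0.5]
g(0.375) = -0.3281 < 0, so the root lies in [0.375, 0.5]
g(0.4375) = 0.1992 > 0, so the root lies in [0.375, 0.4375]
g(0.40625) = -0.0674 < 0, so the root lies in [0.40625, 0.4375]

++--+-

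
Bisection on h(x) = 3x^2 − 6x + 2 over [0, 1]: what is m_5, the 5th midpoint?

midpoint 0.5: h = -0.25 < 0 → [0, 0.5]
midpoint 0.25: h = 0.6875 > 0 → [0.25, 0.5]
midpoint 0.375: h = 0.171875 > 0 → [0.375, 0.5]
midpoint 0.4375: h = -0.0508 < 0 → [0.375, 0.4375]
midpoint 0.40625: h = 0.0576 > 0 → [0.40625, 0.4375]

0.40625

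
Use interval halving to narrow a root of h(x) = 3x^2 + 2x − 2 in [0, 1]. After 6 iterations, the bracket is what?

m = 0.5, h(m) = -0.25 (−); new bracket [0.5, 1]
m = 0.75, h(m) = 1.1875 (+); new bracket [0.5, 0.75]
m = 0.625, h(m) = 0.421875 (+); new bracket [0.5, 0.625]
m = 0.5625, h(m) = 0.0742 (+); new bracket [0.5, 0.5625]
m = 0.53125, h(m) = -0.0908 (−); new bracket [0.53125, 0.5625]
m = 0.546875, h(m) = -0.009 (−); new bracket [0.546875, 0.5625]

[0.546875, 0.5625]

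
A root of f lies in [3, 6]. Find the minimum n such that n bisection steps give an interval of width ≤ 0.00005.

16

Width after n steps is 3/2^n. Need 2^n ≥ 3/0.00005 = 60000.
2^15 = 32768 < 60000 ≤ 2^16 = 65536, so n = 16.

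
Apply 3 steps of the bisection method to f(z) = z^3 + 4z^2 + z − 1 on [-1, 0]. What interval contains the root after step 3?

midpoint -0.5: f = -0.625 < 0 → [-1, -0.5]
midpoint -0.75: f = 0.078125 > 0 → [-0.75, -0.5]
midpoint -0.625: f = -0.306641 < 0 → [-0.75, -0.625]

[-0.75, -0.625]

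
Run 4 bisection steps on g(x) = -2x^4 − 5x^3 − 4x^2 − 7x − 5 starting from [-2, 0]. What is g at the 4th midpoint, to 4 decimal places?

m = -1, g(m) = 1 (+); new bracket [-1, 0]
m = -0.5, g(m) = -2 (−); new bracket [-1, -0.5]
m = -0.75, g(m) = -0.523438 (−); new bracket [-1, -0.75]
m = -0.875, g(m) = 0.2397 (+); new bracket [-0.875, -0.75]

0.2397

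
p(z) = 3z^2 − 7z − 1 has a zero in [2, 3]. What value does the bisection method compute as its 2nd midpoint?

2.25

m = 2.5, p(m) = 0.25 (+); new bracket [2, 2.5]
m = 2.25, p(m) = -1.5625 (−); new bracket [2.25, 2.5]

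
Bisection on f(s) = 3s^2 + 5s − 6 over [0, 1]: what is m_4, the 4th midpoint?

0.8125

midpoint 0.5: f = -2.75 < 0 → [0.5, 1]
midpoint 0.75: f = -0.5625 < 0 → [0.75, 1]
midpoint 0.875: f = 0.671875 > 0 → [0.75, 0.875]
midpoint 0.8125: f = 0.043 > 0 → [0.75, 0.8125]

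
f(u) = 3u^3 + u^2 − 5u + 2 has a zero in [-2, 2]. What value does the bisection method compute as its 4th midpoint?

u = 0 gives f = 2, positive; keep [-2, 0]
u = -1 gives f = 5, positive; keep [-2, -1]
u = -1.5 gives f = 1.625, positive; keep [-2, -1.5]
u = -1.75 gives f = -2.2656, negative; keep [-1.75, -1.5]

-1.75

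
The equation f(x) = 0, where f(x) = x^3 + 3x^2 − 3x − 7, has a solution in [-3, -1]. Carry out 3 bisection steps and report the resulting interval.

[-1.5, -1.25]

midpoint -2: f = 3 > 0 → [-2, -1]
midpoint -1.5: f = 0.875 > 0 → [-1.5, -1]
midpoint -1.25: f = -0.515625 < 0 → [-1.5, -1.25]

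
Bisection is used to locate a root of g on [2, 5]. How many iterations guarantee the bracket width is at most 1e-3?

12

Width after n steps is 3/2^n. Need 2^n ≥ 3/1e-3 = 3000.
2^11 = 2048 < 3000 ≤ 2^12 = 4096, so n = 12.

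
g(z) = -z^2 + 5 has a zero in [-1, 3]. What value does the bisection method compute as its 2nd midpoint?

2

z = 1 gives g = 4, positive; keep [1, 3]
z = 2 gives g = 1, positive; keep [2, 3]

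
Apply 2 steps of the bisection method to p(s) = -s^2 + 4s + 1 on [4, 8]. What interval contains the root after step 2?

[4, 5]

p(6) = -11 < 0, so the root lies in [4, 6]
p(5) = -4 < 0, so the root lies in [4, 5]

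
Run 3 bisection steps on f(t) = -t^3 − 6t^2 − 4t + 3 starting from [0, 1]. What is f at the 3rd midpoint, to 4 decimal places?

t = 0.5 gives f = -0.625, negative; keep [0, 0.5]
t = 0.25 gives f = 1.609375, positive; keep [0.25, 0.5]
t = 0.375 gives f = 0.603516, positive; keep [0.375, 0.5]

0.6035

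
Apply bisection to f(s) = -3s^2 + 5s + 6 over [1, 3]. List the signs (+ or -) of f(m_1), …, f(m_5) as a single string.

m = 2, f(m) = 4 (+); new bracket [2, 3]
m = 2.5, f(m) = -0.25 (−); new bracket [2, 2.5]
m = 2.25, f(m) = 2.0625 (+); new bracket [2.25, 2.5]
m = 2.375, f(m) = 0.9531 (+); new bracket [2.375, 2.5]
m = 2.4375, f(m) = 0.3633 (+); new bracket [2.4375, 2.5]

+-+++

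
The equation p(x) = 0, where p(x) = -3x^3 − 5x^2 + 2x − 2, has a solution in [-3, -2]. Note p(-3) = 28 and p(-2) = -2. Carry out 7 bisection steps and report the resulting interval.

[-2.1328125, -2.125]

m = -2.5, p(m) = 8.625 (+); new bracket [-2.5, -2]
m = -2.25, p(m) = 2.359375 (+); new bracket [-2.25, -2]
m = -2.125, p(m) = -0.041016 (−); new bracket [-2.25, -2.125]
m = -2.1875, p(m) = 1.1018 (+); new bracket [-2.1875, -2.125]
m = -2.15625, p(m) = 0.5163 (+); new bracket [-2.15625, -2.125]
m = -2.140625, p(m) = 0.2342 (+); new bracket [-2.140625, -2.125]
m = -2.1328125, p(m) = 0.0957 (+); new bracket [-2.1328125, -2.125]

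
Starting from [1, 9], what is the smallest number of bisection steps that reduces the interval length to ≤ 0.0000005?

Width after n steps is 8/2^n. Need 2^n ≥ 8/0.0000005 = 16000000.
2^23 = 8388608 < 16000000 ≤ 2^24 = 16777216, so n = 24.

24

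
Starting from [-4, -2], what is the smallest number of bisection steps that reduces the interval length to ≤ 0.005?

Width after n steps is 2/2^n. Need 2^n ≥ 2/0.005 = 400.
2^8 = 256 < 400 ≤ 2^9 = 512, so n = 9.

9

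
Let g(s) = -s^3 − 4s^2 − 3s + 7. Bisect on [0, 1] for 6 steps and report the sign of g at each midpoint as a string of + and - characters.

s = 0.5 gives g = 4.375, positive; keep [0.5, 1]
s = 0.75 gives g = 2.078125, positive; keep [0.75, 1]
s = 0.875 gives g = 0.642578, positive; keep [0.875, 1]
s = 0.9375 gives g = -0.1521, negative; keep [0.875, 0.9375]
s = 0.90625 gives g = 0.2518, positive; keep [0.90625, 0.9375]
s = 0.921875 gives g = 0.0515, positive; keep [0.921875, 0.9375]

+++-++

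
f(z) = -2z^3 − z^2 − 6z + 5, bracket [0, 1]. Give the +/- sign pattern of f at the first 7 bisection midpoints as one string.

+-+-+--

f(0.5) = 1.5 > 0, so the root lies in [0.5, 1]
f(0.75) = -0.90625 < 0, so the root lies in [0.5, 0.75]
f(0.625) = 0.371094 > 0, so the root lies in [0.625, 0.75]
f(0.6875) = -0.2476 < 0, so the root lies in [0.625, 0.6875]
f(0.65625) = 0.0666 > 0, so the root lies in [0.65625, 0.6875]
f(0.671875) = -0.0893 < 0, so the root lies in [0.65625, 0.671875]
f(0.6640625) = -0.011 < 0, so the root lies in [0.65625, 0.6640625]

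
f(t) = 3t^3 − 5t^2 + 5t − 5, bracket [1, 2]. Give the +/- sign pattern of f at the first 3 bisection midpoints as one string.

+-+

t = 1.5 gives f = 1.375, positive; keep [1, 1.5]
t = 1.25 gives f = -0.703125, negative; keep [1.25, 1.5]
t = 1.375 gives f = 0.220703, positive; keep [1.25, 1.375]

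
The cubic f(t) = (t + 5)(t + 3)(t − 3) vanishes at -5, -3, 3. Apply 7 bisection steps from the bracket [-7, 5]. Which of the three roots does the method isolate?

m = -1, f(m) = -32 (−); new bracket [-1, 5]
m = 2, f(m) = -35 (−); new bracket [2, 5]
m = 3.5, f(m) = 27.625 (+); new bracket [2, 3.5]
m = 2.75, f(m) = -11.1406 (−); new bracket [2.75, 3.5]
m = 3.125, f(m) = 6.2207 (+); new bracket [2.75, 3.125]
m = 2.9375, f(m) = -2.9456 (−); new bracket [2.9375, 3.125]
m = 3.03125, f(m) = 1.5137 (+); new bracket [2.9375, 3.03125]

3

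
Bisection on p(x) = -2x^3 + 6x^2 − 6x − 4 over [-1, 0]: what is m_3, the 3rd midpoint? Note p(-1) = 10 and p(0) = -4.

-0.375

m = -0.5, p(m) = 0.75 (+); new bracket [-0.5, 0]
m = -0.25, p(m) = -2.09375 (−); new bracket [-0.5, -0.25]
m = -0.375, p(m) = -0.800781 (−); new bracket [-0.5, -0.375]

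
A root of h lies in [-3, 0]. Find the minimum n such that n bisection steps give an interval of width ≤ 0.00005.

Width after n steps is 3/2^n. Need 2^n ≥ 3/0.00005 = 60000.
2^15 = 32768 < 60000 ≤ 2^16 = 65536, so n = 16.

16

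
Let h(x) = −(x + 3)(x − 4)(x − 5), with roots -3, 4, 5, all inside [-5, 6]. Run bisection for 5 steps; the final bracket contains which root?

m = 0.5, h(m) = -55.125 (−); new bracket [-5, 0.5]
m = -2.25, h(m) = -33.984375 (−); new bracket [-5, -2.25]
m = -3.625, h(m) = 41.103516 (+); new bracket [-3.625, -2.25]
m = -2.9375, h(m) = -3.4417 (−); new bracket [-3.625, -2.9375]
m = -3.28125, h(m) = 16.9588 (+); new bracket [-3.28125, -2.9375]

-3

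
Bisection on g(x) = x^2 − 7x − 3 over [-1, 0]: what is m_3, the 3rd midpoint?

-0.375

x = -0.5 gives g = 0.75, positive; keep [-0.5, 0]
x = -0.25 gives g = -1.1875, negative; keep [-0.5, -0.25]
x = -0.375 gives g = -0.234375, negative; keep [-0.5, -0.375]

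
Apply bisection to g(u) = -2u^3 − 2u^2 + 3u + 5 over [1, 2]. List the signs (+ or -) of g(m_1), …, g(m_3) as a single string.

g(1.5) = -1.75 < 0, so the root lies in [1, 1.5]
g(1.25) = 1.71875 > 0, so the root lies in [1.25, 1.5]
g(1.375) = 0.144531 > 0, so the root lies in [1.375, 1.5]

-++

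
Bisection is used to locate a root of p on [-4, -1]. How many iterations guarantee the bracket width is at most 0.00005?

16

Width after n steps is 3/2^n. Need 2^n ≥ 3/0.00005 = 60000.
2^15 = 32768 < 60000 ≤ 2^16 = 65536, so n = 16.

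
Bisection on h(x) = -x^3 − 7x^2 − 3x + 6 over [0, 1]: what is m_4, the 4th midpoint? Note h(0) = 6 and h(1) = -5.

h(0.5) = 2.625 > 0, so the root lies in [0.5, 1]
h(0.75) = -0.609375 < 0, so the root lies in [0.5, 0.75]
h(0.625) = 1.146484 > 0, so the root lies in [0.625, 0.75]
h(0.6875) = 0.304 > 0, so the root lies in [0.6875, 0.75]

0.6875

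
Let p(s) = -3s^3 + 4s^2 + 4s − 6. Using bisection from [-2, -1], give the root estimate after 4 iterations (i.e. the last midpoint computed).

-1.1875

m = -1.5, p(m) = 7.125 (+); new bracket [-1.5, -1]
m = -1.25, p(m) = 1.109375 (+); new bracket [-1.25, -1]
m = -1.125, p(m) = -1.166016 (−); new bracket [-1.25, -1.125]
m = -1.1875, p(m) = -0.0857 (−); new bracket [-1.25, -1.1875]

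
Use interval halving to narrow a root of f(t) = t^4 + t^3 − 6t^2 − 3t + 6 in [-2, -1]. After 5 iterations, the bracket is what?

t = -1.5 gives f = -1.3125, negative; keep [-1.5, -1]
t = -1.25 gives f = 0.863281, positive; keep [-1.5, -1.25]
t = -1.375 gives f = -0.243896, negative; keep [-1.375, -1.25]
t = -1.3125 gives f = 0.3081, positive; keep [-1.375, -1.3125]
t = -1.34375 gives f = 0.0313, positive; keep [-1.375, -1.34375]

[-1.375, -1.34375]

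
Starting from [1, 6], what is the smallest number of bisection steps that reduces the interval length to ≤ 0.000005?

20

Width after n steps is 5/2^n. Need 2^n ≥ 5/0.000005 = 1000000.
2^19 = 524288 < 1000000 ≤ 2^20 = 1048576, so n = 20.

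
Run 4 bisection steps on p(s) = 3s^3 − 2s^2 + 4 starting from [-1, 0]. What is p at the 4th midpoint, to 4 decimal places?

-0.2297

p(-0.5) = 3.125 > 0, so the root lies in [-1, -0.5]
p(-0.75) = 1.609375 > 0, so the root lies in [-1, -0.75]
p(-0.875) = 0.458984 > 0, so the root lies in [-1, -0.875]
p(-0.9375) = -0.2297 < 0, so the root lies in [-0.9375, -0.875]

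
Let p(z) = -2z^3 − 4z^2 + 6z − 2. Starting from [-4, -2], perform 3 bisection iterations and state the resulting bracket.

z = -3 gives p = -2, negative; keep [-4, -3]
z = -3.5 gives p = 13.75, positive; keep [-3.5, -3]
z = -3.25 gives p = 4.90625, positive; keep [-3.25, -3]

[-3.25, -3]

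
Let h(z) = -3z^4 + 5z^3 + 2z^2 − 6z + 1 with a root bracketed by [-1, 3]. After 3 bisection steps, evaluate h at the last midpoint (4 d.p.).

-1.0625

midpoint 1: h = -1 < 0 → [-1, 1]
midpoint 0: h = 1 > 0 → [0, 1]
midpoint 0.5: h = -1.0625 < 0 → [0, 0.5]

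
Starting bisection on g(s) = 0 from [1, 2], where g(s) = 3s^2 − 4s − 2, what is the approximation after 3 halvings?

1.625

s = 1.5 gives g = -1.25, negative; keep [1.5, 2]
s = 1.75 gives g = 0.1875, positive; keep [1.5, 1.75]
s = 1.625 gives g = -0.578125, negative; keep [1.625, 1.75]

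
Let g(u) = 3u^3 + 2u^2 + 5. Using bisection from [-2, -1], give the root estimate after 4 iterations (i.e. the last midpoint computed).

midpoint -1.5: g = -0.625 < 0 → [-1.5, -1]
midpoint -1.25: g = 2.265625 > 0 → [-1.5, -1.25]
midpoint -1.375: g = 0.982422 > 0 → [-1.5, -1.375]
midpoint -1.4375: g = 0.2214 > 0 → [-1.5, -1.4375]

-1.4375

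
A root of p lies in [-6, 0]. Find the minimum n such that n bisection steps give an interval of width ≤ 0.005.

Width after n steps is 6/2^n. Need 2^n ≥ 6/0.005 = 1200.
2^10 = 1024 < 1200 ≤ 2^11 = 2048, so n = 11.

11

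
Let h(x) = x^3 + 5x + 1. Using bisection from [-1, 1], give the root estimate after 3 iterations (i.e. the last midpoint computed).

m = 0, h(m) = 1 (+); new bracket [-1, 0]
m = -0.5, h(m) = -1.625 (−); new bracket [-0.5, 0]
m = -0.25, h(m) = -0.265625 (−); new bracket [-0.25, 0]

-0.25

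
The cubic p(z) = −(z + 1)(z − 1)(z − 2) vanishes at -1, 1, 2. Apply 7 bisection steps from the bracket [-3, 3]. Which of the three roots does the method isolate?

p(0) = -2 < 0, so the root lies in [-3, 0]
p(-1.5) = 4.375 > 0, so the root lies in [-1.5, 0]
p(-0.75) = -1.203125 < 0, so the root lies in [-1.5, -0.75]
p(-1.125) = 0.8301 > 0, so the root lies in [-1.125, -0.75]
p(-0.9375) = -0.3557 < 0, so the root lies in [-1.125, -0.9375]
p(-1.03125) = 0.1924 > 0, so the root lies in [-1.03125, -0.9375]
p(-0.984375) = -0.0925 < 0, so the root lies in [-1.03125, -0.984375]

-1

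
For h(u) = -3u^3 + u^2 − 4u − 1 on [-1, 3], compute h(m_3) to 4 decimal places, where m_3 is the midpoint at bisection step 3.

1.6250

h(1) = -7 < 0, so the root lies in [-1, 1]
h(0) = -1 < 0, so the root lies in [-1, 0]
h(-0.5) = 1.625 > 0, so the root lies in [-0.5, 0]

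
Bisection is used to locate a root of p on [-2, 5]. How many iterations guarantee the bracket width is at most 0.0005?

Width after n steps is 7/2^n. Need 2^n ≥ 7/0.0005 = 14000.
2^13 = 8192 < 14000 ≤ 2^14 = 16384, so n = 14.

14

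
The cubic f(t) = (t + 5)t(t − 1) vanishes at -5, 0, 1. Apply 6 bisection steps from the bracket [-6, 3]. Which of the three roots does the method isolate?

f(-1.5) = 13.125 > 0, so the root lies in [-6, -1.5]
f(-3.75) = 22.265625 > 0, so the root lies in [-6, -3.75]
f(-4.875) = 3.580078 > 0, so the root lies in [-6, -4.875]
f(-5.4375) = -15.3142 < 0, so the root lies in [-5.4375, -4.875]
f(-5.15625) = -4.9599 < 0, so the root lies in [-5.15625, -4.875]
f(-5.015625) = -0.4714 < 0, so the root lies in [-5.015625, -4.875]

-5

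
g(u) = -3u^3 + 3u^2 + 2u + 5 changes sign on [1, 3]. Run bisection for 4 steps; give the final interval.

m = 2, g(m) = -3 (−); new bracket [1, 2]
m = 1.5, g(m) = 4.625 (+); new bracket [1.5, 2]
m = 1.75, g(m) = 1.609375 (+); new bracket [1.75, 2]
m = 1.875, g(m) = -0.4785 (−); new bracket [1.75, 1.875]

[1.75, 1.875]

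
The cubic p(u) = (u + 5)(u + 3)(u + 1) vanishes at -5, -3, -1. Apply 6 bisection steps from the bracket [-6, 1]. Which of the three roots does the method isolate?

-1

midpoint -2.5: p = -1.875 < 0 → [-2.5, 1]
midpoint -0.75: p = 2.390625 > 0 → [-2.5, -0.75]
midpoint -1.625: p = -2.900391 < 0 → [-1.625, -0.75]
midpoint -1.1875: p = -1.2957 < 0 → [-1.1875, -0.75]
midpoint -0.96875: p = 0.2559 > 0 → [-1.1875, -0.96875]
midpoint -1.078125: p = -0.5889 < 0 → [-1.078125, -0.96875]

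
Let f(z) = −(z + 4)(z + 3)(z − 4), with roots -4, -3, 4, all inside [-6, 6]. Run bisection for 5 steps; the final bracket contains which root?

4

f(0) = 48 > 0, so the root lies in [0, 6]
f(3) = 42 > 0, so the root lies in [3, 6]
f(4.5) = -31.875 < 0, so the root lies in [3, 4.5]
f(3.75) = 13.0781 > 0, so the root lies in [3.75, 4.5]
f(4.125) = -7.2363 < 0, so the root lies in [3.75, 4.125]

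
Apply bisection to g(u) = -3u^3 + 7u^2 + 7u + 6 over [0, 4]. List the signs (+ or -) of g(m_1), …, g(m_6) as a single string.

m = 2, g(m) = 24 (+); new bracket [2, 4]
m = 3, g(m) = 9 (+); new bracket [3, 4]
m = 3.5, g(m) = -12.375 (−); new bracket [3, 3.5]
m = 3.25, g(m) = -0.2969 (−); new bracket [3, 3.25]
m = 3.125, g(m) = 4.6816 (+); new bracket [3.125, 3.25]
m = 3.1875, g(m) = 2.2771 (+); new bracket [3.1875, 3.25]

++--++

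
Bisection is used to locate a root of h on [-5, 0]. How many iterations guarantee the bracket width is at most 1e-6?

Width after n steps is 5/2^n. Need 2^n ≥ 5/1e-6 = 5000000.
2^22 = 4194304 < 5000000 ≤ 2^23 = 8388608, so n = 23.

23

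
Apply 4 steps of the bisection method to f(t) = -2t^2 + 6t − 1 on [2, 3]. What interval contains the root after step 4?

t = 2.5 gives f = 1.5, positive; keep [2.5, 3]
t = 2.75 gives f = 0.375, positive; keep [2.75, 3]
t = 2.875 gives f = -0.28125, negative; keep [2.75, 2.875]
t = 2.8125 gives f = 0.0547, positive; keep [2.8125, 2.875]

[2.8125, 2.875]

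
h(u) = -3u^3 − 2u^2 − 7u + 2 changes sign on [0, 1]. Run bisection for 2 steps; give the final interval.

[0.25, 0.5]

midpoint 0.5: h = -2.375 < 0 → [0, 0.5]
midpoint 0.25: h = 0.078125 > 0 → [0.25, 0.5]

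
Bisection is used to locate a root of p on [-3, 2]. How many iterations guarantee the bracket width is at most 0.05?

Width after n steps is 5/2^n. Need 2^n ≥ 5/0.05 = 100.
2^6 = 64 < 100 ≤ 2^7 = 128, so n = 7.

7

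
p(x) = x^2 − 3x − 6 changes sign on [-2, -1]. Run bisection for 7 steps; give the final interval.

[-1.375, -1.3671875]

m = -1.5, p(m) = 0.75 (+); new bracket [-1.5, -1]
m = -1.25, p(m) = -0.6875 (−); new bracket [-1.5, -1.25]
m = -1.375, p(m) = 0.015625 (+); new bracket [-1.375, -1.25]
m = -1.3125, p(m) = -0.3398 (−); new bracket [-1.375, -1.3125]
m = -1.34375, p(m) = -0.1631 (−); new bracket [-1.375, -1.34375]
m = -1.359375, p(m) = -0.074 (−); new bracket [-1.375, -1.359375]
m = -1.3671875, p(m) = -0.0292 (−); new bracket [-1.375, -1.3671875]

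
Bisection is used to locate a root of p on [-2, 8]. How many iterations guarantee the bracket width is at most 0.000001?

24

Width after n steps is 10/2^n. Need 2^n ≥ 10/0.000001 = 10000000.
2^23 = 8388608 < 10000000 ≤ 2^24 = 16777216, so n = 24.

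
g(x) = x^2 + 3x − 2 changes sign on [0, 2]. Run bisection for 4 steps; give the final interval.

[0.5, 0.625]

m = 1, g(m) = 2 (+); new bracket [0, 1]
m = 0.5, g(m) = -0.25 (−); new bracket [0.5, 1]
m = 0.75, g(m) = 0.8125 (+); new bracket [0.5, 0.75]
m = 0.625, g(m) = 0.2656 (+); new bracket [0.5, 0.625]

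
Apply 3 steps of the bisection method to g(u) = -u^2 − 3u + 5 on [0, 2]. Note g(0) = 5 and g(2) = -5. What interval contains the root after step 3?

[1, 1.25]

midpoint 1: g = 1 > 0 → [1, 2]
midpoint 1.5: g = -1.75 < 0 → [1, 1.5]
midpoint 1.25: g = -0.3125 < 0 → [1, 1.25]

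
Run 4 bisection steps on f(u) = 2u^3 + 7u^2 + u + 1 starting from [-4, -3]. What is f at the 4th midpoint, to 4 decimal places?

midpoint -3.5: f = -2.5 < 0 → [-3.5, -3]
midpoint -3.25: f = 3.03125 > 0 → [-3.5, -3.25]
midpoint -3.375: f = 0.472656 > 0 → [-3.5, -3.375]
midpoint -3.4375: f = -0.9604 < 0 → [-3.4375, -3.375]

-0.9604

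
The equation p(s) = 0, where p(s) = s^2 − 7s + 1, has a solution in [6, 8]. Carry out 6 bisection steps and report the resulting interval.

m = 7, p(m) = 1 (+); new bracket [6, 7]
m = 6.5, p(m) = -2.25 (−); new bracket [6.5, 7]
m = 6.75, p(m) = -0.6875 (−); new bracket [6.75, 7]
m = 6.875, p(m) = 0.1406 (+); new bracket [6.75, 6.875]
m = 6.8125, p(m) = -0.2773 (−); new bracket [6.8125, 6.875]
m = 6.84375, p(m) = -0.0693 (−); new bracket [6.84375, 6.875]

[6.84375, 6.875]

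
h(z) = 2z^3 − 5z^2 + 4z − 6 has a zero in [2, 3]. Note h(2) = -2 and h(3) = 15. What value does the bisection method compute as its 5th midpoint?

2.21875

h(2.5) = 4 > 0, so the root lies in [2, 2.5]
h(2.25) = 0.46875 > 0, so the root lies in [2, 2.25]
h(2.125) = -0.886719 < 0, so the root lies in [2.125, 2.25]
h(2.1875) = -0.2407 < 0, so the root lies in [2.1875, 2.25]
h(2.21875) = 0.1059 > 0, so the root lies in [2.1875, 2.21875]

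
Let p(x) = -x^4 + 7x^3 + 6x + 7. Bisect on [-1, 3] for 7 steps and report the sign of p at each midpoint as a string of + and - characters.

m = 1, p(m) = 19 (+); new bracket [-1, 1]
m = 0, p(m) = 7 (+); new bracket [-1, 0]
m = -0.5, p(m) = 3.0625 (+); new bracket [-1, -0.5]
m = -0.75, p(m) = -0.7695 (−); new bracket [-0.75, -0.5]
m = -0.625, p(m) = 1.3884 (+); new bracket [-0.75, -0.625]
m = -0.6875, p(m) = 0.3769 (+); new bracket [-0.75, -0.6875]
m = -0.71875, p(m) = -0.1785 (−); new bracket [-0.71875, -0.6875]

+++-++-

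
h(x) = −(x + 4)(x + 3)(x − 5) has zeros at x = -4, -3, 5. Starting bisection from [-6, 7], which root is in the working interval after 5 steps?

5

m = 0.5, h(m) = 70.875 (+); new bracket [0.5, 7]
m = 3.75, h(m) = 65.390625 (+); new bracket [3.75, 7]
m = 5.375, h(m) = -29.443359 (−); new bracket [3.75, 5.375]
m = 4.5625, h(m) = 28.3298 (+); new bracket [4.5625, 5.375]
m = 4.96875, h(m) = 2.2334 (+); new bracket [4.96875, 5.375]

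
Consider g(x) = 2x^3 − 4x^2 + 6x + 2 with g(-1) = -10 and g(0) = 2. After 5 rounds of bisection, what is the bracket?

x = -0.5 gives g = -2.25, negative; keep [-0.5, 0]
x = -0.25 gives g = 0.21875, positive; keep [-0.5, -0.25]
x = -0.375 gives g = -0.917969, negative; keep [-0.375, -0.25]
x = -0.3125 gives g = -0.3267, negative; keep [-0.3125, -0.25]
x = -0.28125 gives g = -0.0484, negative; keep [-0.28125, -0.25]

[-0.28125, -0.25]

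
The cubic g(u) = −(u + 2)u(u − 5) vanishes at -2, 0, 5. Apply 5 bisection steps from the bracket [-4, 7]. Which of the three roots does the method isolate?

5

g(1.5) = 18.375 > 0, so the root lies in [1.5, 7]
g(4.25) = 19.921875 > 0, so the root lies in [4.25, 7]
g(5.625) = -26.806641 < 0, so the root lies in [4.25, 5.625]
g(4.9375) = 2.1409 > 0, so the root lies in [4.9375, 5.625]
g(5.28125) = -10.8152 < 0, so the root lies in [4.9375, 5.28125]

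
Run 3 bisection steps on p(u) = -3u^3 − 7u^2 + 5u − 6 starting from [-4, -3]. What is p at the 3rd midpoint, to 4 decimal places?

1.5684

u = -3.5 gives p = 19.375, positive; keep [-3.5, -3]
u = -3.25 gives p = 6.796875, positive; keep [-3.25, -3]
u = -3.125 gives p = 1.568359, positive; keep [-3.125, -3]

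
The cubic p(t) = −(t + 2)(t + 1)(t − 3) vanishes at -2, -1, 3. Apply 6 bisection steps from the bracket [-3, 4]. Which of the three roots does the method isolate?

m = 0.5, p(m) = 9.375 (+); new bracket [0.5, 4]
m = 2.25, p(m) = 10.359375 (+); new bracket [2.25, 4]
m = 3.125, p(m) = -2.642578 (−); new bracket [2.25, 3.125]
m = 2.6875, p(m) = 5.4016 (+); new bracket [2.6875, 3.125]
m = 2.90625, p(m) = 1.7967 (+); new bracket [2.90625, 3.125]
m = 3.015625, p(m) = -0.3147 (−); new bracket [2.90625, 3.015625]

3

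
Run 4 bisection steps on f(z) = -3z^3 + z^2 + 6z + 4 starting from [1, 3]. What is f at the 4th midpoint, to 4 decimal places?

z = 2 gives f = -4, negative; keep [1, 2]
z = 1.5 gives f = 5.125, positive; keep [1.5, 2]
z = 1.75 gives f = 1.484375, positive; keep [1.75, 2]
z = 1.875 gives f = -1.0098, negative; keep [1.75, 1.875]

-1.0098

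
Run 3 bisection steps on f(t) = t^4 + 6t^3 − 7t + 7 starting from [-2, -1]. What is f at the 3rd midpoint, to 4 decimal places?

-0.3982

midpoint -1.5: f = 2.3125 > 0 → [-2, -1.5]
midpoint -1.75: f = -3.527344 < 0 → [-1.75, -1.5]
midpoint -1.625: f = -0.398193 < 0 → [-1.625, -1.5]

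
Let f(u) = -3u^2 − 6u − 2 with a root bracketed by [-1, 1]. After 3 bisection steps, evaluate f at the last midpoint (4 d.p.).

-0.6875

m = 0, f(m) = -2 (−); new bracket [-1, 0]
m = -0.5, f(m) = 0.25 (+); new bracket [-0.5, 0]
m = -0.25, f(m) = -0.6875 (−); new bracket [-0.5, -0.25]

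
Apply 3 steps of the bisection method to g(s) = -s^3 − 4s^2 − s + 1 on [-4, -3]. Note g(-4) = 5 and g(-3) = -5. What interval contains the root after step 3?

[-3.75, -3.625]

m = -3.5, g(m) = -1.625 (−); new bracket [-4, -3.5]
m = -3.75, g(m) = 1.234375 (+); new bracket [-3.75, -3.5]
m = -3.625, g(m) = -0.302734 (−); new bracket [-3.75, -3.625]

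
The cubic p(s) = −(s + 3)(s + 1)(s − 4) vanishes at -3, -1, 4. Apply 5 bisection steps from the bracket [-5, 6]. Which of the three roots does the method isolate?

4

midpoint 0.5: p = 18.375 > 0 → [0.5, 6]
midpoint 3.25: p = 19.921875 > 0 → [3.25, 6]
midpoint 4.625: p = -26.806641 < 0 → [3.25, 4.625]
midpoint 3.9375: p = 2.1409 > 0 → [3.9375, 4.625]
midpoint 4.28125: p = -10.8152 < 0 → [3.9375, 4.28125]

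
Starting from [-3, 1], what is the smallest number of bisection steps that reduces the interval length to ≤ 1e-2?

Width after n steps is 4/2^n. Need 2^n ≥ 4/1e-2 = 400.
2^8 = 256 < 400 ≤ 2^9 = 512, so n = 9.

9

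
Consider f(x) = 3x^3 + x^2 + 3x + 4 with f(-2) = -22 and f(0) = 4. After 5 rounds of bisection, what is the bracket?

[-0.9375, -0.875]

x = -1 gives f = -1, negative; keep [-1, 0]
x = -0.5 gives f = 2.375, positive; keep [-1, -0.5]
x = -0.75 gives f = 1.046875, positive; keep [-1, -0.75]
x = -0.875 gives f = 0.1309, positive; keep [-1, -0.875]
x = -0.9375 gives f = -0.4055, negative; keep [-0.9375, -0.875]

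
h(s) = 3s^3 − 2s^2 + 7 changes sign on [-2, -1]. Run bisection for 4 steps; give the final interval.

[-1.1875, -1.125]

m = -1.5, h(m) = -7.625 (−); new bracket [-1.5, -1]
m = -1.25, h(m) = -1.984375 (−); new bracket [-1.25, -1]
m = -1.125, h(m) = 0.197266 (+); new bracket [-1.25, -1.125]
m = -1.1875, h(m) = -0.844 (−); new bracket [-1.1875, -1.125]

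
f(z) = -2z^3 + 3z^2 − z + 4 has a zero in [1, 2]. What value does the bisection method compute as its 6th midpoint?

1.828125

f(1.5) = 2.5 > 0, so the root lies in [1.5, 2]
f(1.75) = 0.71875 > 0, so the root lies in [1.75, 2]
f(1.875) = -0.511719 < 0, so the root lies in [1.75, 1.875]
f(1.8125) = 0.1343 > 0, so the root lies in [1.8125, 1.875]
f(1.84375) = -0.1808 < 0, so the root lies in [1.8125, 1.84375]
f(1.828125) = -0.0213 < 0, so the root lies in [1.8125, 1.828125]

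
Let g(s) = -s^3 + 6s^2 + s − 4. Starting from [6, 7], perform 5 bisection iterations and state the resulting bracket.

[6.03125, 6.0625]

m = 6.5, g(m) = -18.625 (−); new bracket [6, 6.5]
m = 6.25, g(m) = -7.515625 (−); new bracket [6, 6.25]
m = 6.125, g(m) = -2.564453 (−); new bracket [6, 6.125]
m = 6.0625, g(m) = -0.2346 (−); new bracket [6, 6.0625]
m = 6.03125, g(m) = 0.8945 (+); new bracket [6.03125, 6.0625]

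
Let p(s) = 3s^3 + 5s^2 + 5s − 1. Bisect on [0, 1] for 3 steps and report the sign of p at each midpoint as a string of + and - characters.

midpoint 0.5: p = 3.125 > 0 → [0, 0.5]
midpoint 0.25: p = 0.609375 > 0 → [0, 0.25]
midpoint 0.125: p = -0.291016 < 0 → [0.125, 0.25]

++-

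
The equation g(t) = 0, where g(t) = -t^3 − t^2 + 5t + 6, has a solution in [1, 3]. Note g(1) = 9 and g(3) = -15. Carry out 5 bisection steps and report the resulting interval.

midpoint 2: g = 4 > 0 → [2, 3]
midpoint 2.5: g = -3.375 < 0 → [2, 2.5]
midpoint 2.25: g = 0.796875 > 0 → [2.25, 2.5]
midpoint 2.375: g = -1.1621 < 0 → [2.25, 2.375]
midpoint 2.3125: g = -0.1516 < 0 → [2.25, 2.3125]

[2.25, 2.3125]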